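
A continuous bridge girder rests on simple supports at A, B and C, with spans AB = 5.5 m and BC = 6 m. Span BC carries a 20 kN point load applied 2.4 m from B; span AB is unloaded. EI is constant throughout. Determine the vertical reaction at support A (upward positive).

Release continuity at B by inserting a hinge; the redundant is the internal moment M_B. The primary structure is two simply-supported spans AB and BC.
End slopes at the hinge B, treating each span as simply supported:
  span BC: point load 20 at a = 2.4: Pab(L + b)/(6LEI) = 46.08/EI
  relative rotation θ_0 = (0 + 46.08)/EI = 46.08/EI
A unit hogging moment at B produces rotation L₁/(3EI) + L₂/(3EI) = 3.833/EI.
Slope continuity at B: θ_0 = M_B·3.833/EI, so M_B = 46.08/3.833 = 12.02 kN·m (hogging).
Span AB, ΣM about A with M_B applied at B: R_B^{AB}·5.5 = 0 + 12.02, so R_B^{AB} = 2.186 kN and R_A = 0 − 2.186 = -2.186 kN.

R_A = -2.186 kN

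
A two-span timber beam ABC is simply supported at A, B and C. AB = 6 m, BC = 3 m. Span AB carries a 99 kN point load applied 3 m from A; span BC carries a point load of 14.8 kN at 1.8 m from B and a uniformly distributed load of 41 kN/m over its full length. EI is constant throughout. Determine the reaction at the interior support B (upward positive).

R_B = 163 kN

Insert a hinge at B; M_B is the redundant, and each span becomes simply supported.
Discontinuity in slope at B on the released structure — sum the simple-span end rotations:
  span AB: point load 99 at a = 3: Pab(L + a)/(6LEI) = 222.8/EI
  span BC: point load 14.8 at a = 1.8: Pab(L + b)/(6LEI) = 7.459/EI
  span BC: UDL 41: wL³/(24EI) = 46.12/EI
  relative rotation θ_0 = (222.8 + 53.58)/EI = 276.3/EI
A unit hogging moment at B produces rotation L₁/(3EI) + L₂/(3EI) = 3/EI.
Compatibility: M_B·(L₁+L₂)/(3EI) = θ_0, giving M_B = 92.11 kN·m (hogging).
Span AB, ΣM about A with M_B applied at B: R_B^{AB}·6 = 297 + 92.11, so R_B^{AB} = 64.85 kN and R_A = 99 − 64.85 = 34.15 kN.
Span BC, ΣM about C: R_B^{BC}·3 = 202.3 + 92.11, so R_B^{BC} = 98.12 kN and R_C = 137.8 − 98.12 = 39.68 kN.
R_B = 64.85 + 98.12 = 163 kN.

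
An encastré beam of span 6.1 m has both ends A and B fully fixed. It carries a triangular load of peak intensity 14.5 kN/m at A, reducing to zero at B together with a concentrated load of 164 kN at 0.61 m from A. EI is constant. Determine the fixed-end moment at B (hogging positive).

Take the two fixed-end moments M_A, M_B as redundants; the released structure is the simple span AB.
Simple-span end rotations at A and B under the given loads:
  at A: triangular load, peak 14.5: w₀L³/(45EI) = 73.14/EI
  at B: triangular load, peak 14.5: 7w₀L³/(360EI) = 64/EI
  at A: point load 164 at a = 0.61: Pab(L + b)/(6LEI) = 173.9/EI
  at B: point load 164 at a = 0.61: Pab(L + a)/(6LEI) = 100.7/EI
  θ_A0 = 247.1/EI,  θ_B0 = 164.7/EI
Flexibility coefficients: a unit moment at one end gives L/(3EI) there and L/(6EI) at the far end, so f₁₁ = f₂₂ = 2.033/EI and f₁₂ = f₂₁ = 1.017/EI.
Compatibility — zero rotation at each built-in end:
  2.033 M_A + 1.017 M_B = 247.1
  1.017 M_A + 2.033 M_B = 164.7
Solving the pair gives M_A = 108 kN·m and M_B = 26.99 kN·m (hogging).

M_B = 26.99 kN·m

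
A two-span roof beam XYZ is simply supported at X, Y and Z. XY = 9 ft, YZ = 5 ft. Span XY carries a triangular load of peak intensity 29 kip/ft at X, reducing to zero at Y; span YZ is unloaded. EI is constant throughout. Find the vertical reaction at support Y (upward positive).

R_Y = 70.91 kip

Take M_Y as the redundant. Released structure: two simple spans XY and YZ with a hinge at Y.
Discontinuity in slope at Y on the released structure — sum the simple-span end rotations:
  span XY: triangular load, peak 29: 7w₀L³/(360EI) = 411.1/EI
  relative rotation θ_0 = (411.1 + 0)/EI = 411.1/EI
A unit hogging moment at Y produces rotation L₁/(3EI) + L₂/(3EI) = 4.667/EI.
Slope continuity at Y: θ_0 = M_Y·4.667/EI, so M_Y = 411.1/4.667 = 88.09 kip·ft (hogging).
Span XY, ΣM about X with M_Y applied at Y: R_Y^{XY}·9 = 391.5 + 88.09, so R_Y^{XY} = 53.29 kip and R_X = 130.5 − 53.29 = 77.21 kip.
Span YZ, ΣM about Z: R_Y^{YZ}·5 = 0 + 88.09, so R_Y^{YZ} = 17.62 kip and R_Z = 0 − 17.62 = -17.62 kip.
R_Y = 53.29 + 17.62 = 70.91 kip.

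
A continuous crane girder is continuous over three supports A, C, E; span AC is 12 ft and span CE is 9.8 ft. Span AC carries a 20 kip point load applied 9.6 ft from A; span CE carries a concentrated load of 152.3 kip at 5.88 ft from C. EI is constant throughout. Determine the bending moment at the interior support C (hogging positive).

Insert a hinge at C; M_C is the redundant, and each span becomes simply supported.
Rotations at C on the released spans (each span's end-slope, ×1/EI):
  span AC: point load 20 at a = 9.6: Pab(L + a)/(6LEI) = 138.2/EI
  span CE: point load 152.3 at a = 5.88: Pab(L + b)/(6LEI) = 819.1/EI
  relative rotation θ_0 = (138.2 + 819.1)/EI = 957.3/EI
A unit hogging moment at C produces rotation L₁/(3EI) + L₂/(3EI) = 7.267/EI.
Compatibility: M_C·(L₁+L₂)/(3EI) = θ_0, giving M_C = 131.7 kip·ft (hogging).

M_C = 131.7 kip·ft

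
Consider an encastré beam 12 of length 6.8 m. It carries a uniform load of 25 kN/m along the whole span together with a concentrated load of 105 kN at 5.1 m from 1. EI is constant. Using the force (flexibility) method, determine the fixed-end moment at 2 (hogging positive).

Release both end moments; the primary structure is a simply-supported span 12 with redundants M_1 and M_2.
End rotations of the released simple span under the applied load (×1/EI):
  at 1: UDL 25: wL³/(24EI) = 327.5/EI
  at 2: UDL 25: wL³/(24EI) = 327.5/EI
  at 1: point load 105 at a = 5.1: Pab(L + b)/(6LEI) = 189.7/EI
  at 2: point load 105 at a = 5.1: Pab(L + a)/(6LEI) = 265.5/EI
  θ_10 = 517.2/EI,  θ_20 = 593.1/EI
Flexibility coefficients: a unit moment at one end gives L/(3EI) there and L/(6EI) at the far end, so f₁₁ = f₂₂ = 2.267/EI and f₁₂ = f₂₁ = 1.133/EI.
Compatibility — zero rotation at each built-in end:
  2.267 M_1 + 1.133 M_2 = 517.2
  1.133 M_1 + 2.267 M_2 = 593.1
Solving the pair gives M_1 = 129.8 kN·m and M_2 = 196.7 kN·m (hogging).

M_2 = 196.7 kN·m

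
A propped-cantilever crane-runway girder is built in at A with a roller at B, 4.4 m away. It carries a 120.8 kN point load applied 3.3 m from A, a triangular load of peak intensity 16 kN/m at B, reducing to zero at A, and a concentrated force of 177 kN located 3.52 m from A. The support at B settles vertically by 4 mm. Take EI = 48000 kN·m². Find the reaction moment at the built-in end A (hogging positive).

Choose R_B as the redundant. The primary structure is the cantilever fixed at A.
Free-end deflection of the primary structure under the applied loading (downward +):
  point load 120.8 at a = 3.3: Pa²(3L − a)/(6EI) = 2171/EI
  triangular load, peak 16 at the free end: 11w₀L⁴/(120EI) = 549.7/EI
  point load 177 at a = 3.52: Pa²(3L − a)/(6EI) = 3538/EI
  δ_0 = 6259/EI
Tip deflection under a unit load at B: L³/(3EI) = 28.39/EI.
With EI = 48000 kN·m²: δ_0 = 0.13039 m and δ_{BB} = 0.000592 m/kN.
Compatibility — the beam at B must follow the support down by 0.004 m: δ_0 − R_B·δ_{BB} = 0.004, so R_B = (0.13039 − 0.004)/0.000592 = 213.6 kN.
Moment equilibrium about A: M_A = Σ(load moments about A) − R_B·L = 1125 − 213.6×4.4 = 184.9 kN·m.

M_A = 184.9 kN·m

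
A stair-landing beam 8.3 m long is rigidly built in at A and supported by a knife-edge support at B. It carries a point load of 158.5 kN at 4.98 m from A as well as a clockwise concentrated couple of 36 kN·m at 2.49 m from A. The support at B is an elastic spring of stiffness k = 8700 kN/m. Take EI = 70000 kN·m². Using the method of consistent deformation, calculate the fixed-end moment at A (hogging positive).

Take the reaction at B as the redundant and release it; the primary structure is a cantilever fixed at A.
Deflection at B on the released cantilever, summing each load's contribution:
  point load 158.5 at a = 4.98: Pa²(3L − a)/(6EI) = 13050/EI
  clockwise couple 36 at a = 2.49: M₀a(2L − a)/(2EI) = 632.4/EI
  δ_0 = 13683/EI
Flexibility coefficient — unit upward force at B: δ_{BB} = L³/(3EI) = 190.6/EI.
With EI = 70000 kN·m²: δ_0 = 0.19547 m and δ_{BB} = 0.002723 m/kN.
Compatibility — the spring shortens by R_B/k under the reaction it provides: δ_0 − R_B·δ_{BB} = R_B/k. With 1/k = 0.000115 m/kN, R_B = δ_0 / (δ_{BB} + 1/k) = 0.19547 / (0.002723 + 0.000115) = 68.88 kN.
Moment equilibrium about A: M_A = Σ(load moments about A) − R_B·L = 825.3 − 68.88×8.3 = 253.6 kN·m.

M_A = 253.6 kN·m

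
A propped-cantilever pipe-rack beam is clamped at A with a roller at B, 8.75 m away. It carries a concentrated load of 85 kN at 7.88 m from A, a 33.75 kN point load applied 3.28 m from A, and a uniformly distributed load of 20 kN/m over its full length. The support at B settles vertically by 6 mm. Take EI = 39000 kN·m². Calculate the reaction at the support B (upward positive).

Choose R_B as the redundant. The primary structure is the cantilever fixed at A.
Downward deflection at the released point B due to the loads:
  point load 85 at a = 7.88: Pa²(3L − a)/(6EI) = 16160/EI
  point load 33.75 at a = 3.28: Pa²(3L − a)/(6EI) = 1390/EI
  UDL 20: wL⁴/(8EI) = 14655/EI
  δ_0 = 32204/EI
Flexibility coefficient — unit upward force at B: δ_{BB} = L³/(3EI) = 223.3/EI.
With EI = 39000 kN·m²: δ_0 = 0.82575 m and δ_{BB} = 0.005726 m/kN.
Compatibility — the beam at B must follow the support down by 0.006 m: δ_0 − R_B·δ_{BB} = 0.006, so R_B = (0.82575 − 0.006)/0.005726 = 143.2 kN.

R_B = 143.2 kN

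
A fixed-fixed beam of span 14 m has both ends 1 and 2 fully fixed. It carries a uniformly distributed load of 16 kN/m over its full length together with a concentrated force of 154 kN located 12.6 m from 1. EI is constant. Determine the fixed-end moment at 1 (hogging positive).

M_1 = 280.7 kN·m

Take the two fixed-end moments M_1, M_2 as redundants; the released structure is the simple span 12.
End rotations of the released simple span under the applied load (×1/EI):
  at 1: UDL 16: wL³/(24EI) = 1829/EI
  at 2: UDL 16: wL³/(24EI) = 1829/EI
  at 1: point load 154 at a = 12.6: Pab(L + b)/(6LEI) = 498/EI
  at 2: point load 154 at a = 12.6: Pab(L + a)/(6LEI) = 860.2/EI
  θ_10 = 2327/EI,  θ_20 = 2690/EI
Flexibility coefficients: a unit moment at one end gives L/(3EI) there and L/(6EI) at the far end, so f₁₁ = f₂₂ = 4.667/EI and f₁₂ = f₂₁ = 2.333/EI.
Compatibility — zero rotation at each built-in end:
  4.667 M_1 + 2.333 M_2 = 2327
  2.333 M_1 + 4.667 M_2 = 2690
Solving the pair gives M_1 = 280.7 kN·m and M_2 = 436 kN·m (hogging).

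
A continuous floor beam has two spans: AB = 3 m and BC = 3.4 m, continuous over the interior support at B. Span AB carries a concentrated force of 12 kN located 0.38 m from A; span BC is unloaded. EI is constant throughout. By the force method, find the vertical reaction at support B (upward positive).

R_B = 2.18 kN

Take M_B as the redundant. Released structure: two simple spans AB and BC with a hinge at B.
Discontinuity in slope at B on the released structure — sum the simple-span end rotations:
  span AB: point load 12 at a = 0.38: Pab(L + a)/(6LEI) = 2.243/EI
  relative rotation θ_0 = (2.243 + 0)/EI = 2.243/EI
A unit hogging moment at B produces rotation L₁/(3EI) + L₂/(3EI) = 2.133/EI.
Slope continuity at B: θ_0 = M_B·2.133/EI, so M_B = 2.243/2.133 = 1.052 kN·m (hogging).
Span AB, ΣM about A with M_B applied at B: R_B^{AB}·3 = 4.56 + 1.052, so R_B^{AB} = 1.871 kN and R_A = 12 − 1.871 = 10.13 kN.
Span BC, ΣM about C: R_B^{BC}·3.4 = 0 + 1.052, so R_B^{BC} = 0.3093 kN and R_C = 0 − 0.3093 = -0.3093 kN.
R_B = 1.871 + 0.3093 = 2.18 kN.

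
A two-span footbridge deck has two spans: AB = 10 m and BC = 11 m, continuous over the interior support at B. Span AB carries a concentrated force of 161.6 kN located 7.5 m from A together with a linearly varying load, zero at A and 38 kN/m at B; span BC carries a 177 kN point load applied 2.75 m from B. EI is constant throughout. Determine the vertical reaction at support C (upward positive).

Release continuity at B by inserting a hinge; the redundant is the internal moment M_B. The primary structure is two simply-supported spans AB and BC.
Rotations at B on the released spans (each span's end-slope, ×1/EI):
  span AB: point load 161.6 at a = 7.5: Pab(L + a)/(6LEI) = 883.8/EI
  span AB: triangular load, peak 38: w₀L³/(45EI) = 844.4/EI
  span BC: point load 177 at a = 2.75: Pab(L + b)/(6LEI) = 1171/EI
  relative rotation θ_0 = (1728 + 1171)/EI = 2899/EI
A unit hogging moment at B produces rotation L₁/(3EI) + L₂/(3EI) = 7/EI.
Slope continuity at B: θ_0 = M_B·7/EI, so M_B = 2899/7 = 414.2 kN·m (hogging).
Span BC, ΣM about C: R_B^{BC}·11 = 1460 + 414.2, so R_B^{BC} = 170.4 kN and R_C = 177 − 170.4 = 6.595 kN.

R_C = 6.595 kN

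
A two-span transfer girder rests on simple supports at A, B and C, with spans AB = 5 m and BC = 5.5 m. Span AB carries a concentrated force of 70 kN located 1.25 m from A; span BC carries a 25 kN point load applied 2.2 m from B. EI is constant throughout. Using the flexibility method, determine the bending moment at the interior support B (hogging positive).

M_B = 33.36 kN·m

Take M_B as the redundant. Released structure: two simple spans AB and BC with a hinge at B.
Rotations at B on the released spans (each span's end-slope, ×1/EI):
  span AB: point load 70 at a = 1.25: Pab(L + a)/(6LEI) = 68.36/EI
  span BC: point load 25 at a = 2.2: Pab(L + b)/(6LEI) = 48.4/EI
  relative rotation θ_0 = (68.36 + 48.4)/EI = 116.8/EI
A unit hogging moment at B produces rotation L₁/(3EI) + L₂/(3EI) = 3.5/EI.
Slope continuity at B: θ_0 = M_B·3.5/EI, so M_B = 116.8/3.5 = 33.36 kN·m (hogging).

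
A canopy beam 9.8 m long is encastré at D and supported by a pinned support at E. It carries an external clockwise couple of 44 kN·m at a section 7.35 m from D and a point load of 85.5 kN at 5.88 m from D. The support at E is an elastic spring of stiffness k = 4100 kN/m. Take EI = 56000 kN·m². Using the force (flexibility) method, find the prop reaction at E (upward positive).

Take the reaction at E as the redundant and release it; the primary structure is a cantilever fixed at D.
Deflection at E on the released cantilever, summing each load's contribution:
  clockwise couple 44 at a = 7.35: M₀a(2L − a)/(2EI) = 1981/EI
  point load 85.5 at a = 5.88: Pa²(3L − a)/(6EI) = 11588/EI
  δ_0 = 13569/EI
Tip deflection under a unit load at E: L³/(3EI) = 313.7/EI.
With EI = 56000 kN·m²: δ_0 = 0.2423 m and δ_{EE} = 0.005602 m/kN.
Compatibility — the spring shortens by R_E/k under the reaction it provides: δ_0 − R_E·δ_{EE} = R_E/k. With 1/k = 0.000244 m/kN, R_E = δ_0 / (δ_{EE} + 1/k) = 0.2423 / (0.005602 + 0.000244) = 41.45 kN.

R_E = 41.45 kN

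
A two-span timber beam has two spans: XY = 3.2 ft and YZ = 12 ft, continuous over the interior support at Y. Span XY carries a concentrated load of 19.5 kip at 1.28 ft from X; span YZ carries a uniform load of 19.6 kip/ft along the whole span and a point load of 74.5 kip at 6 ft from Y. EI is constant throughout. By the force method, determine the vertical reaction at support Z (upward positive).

R_Z = 120.4 kip

Release continuity at Y by inserting a hinge; the redundant is the internal moment M_Y. The primary structure is two simply-supported spans XY and YZ.
End slopes at the hinge Y, treating each span as simply supported:
  span XY: point load 19.5 at a = 1.28: Pab(L + a)/(6LEI) = 11.18/EI
  span YZ: UDL 19.6: wL³/(24EI) = 1411/EI
  span YZ: point load 74.5 at a = 6: Pab(L + b)/(6LEI) = 670.5/EI
  relative rotation θ_0 = (11.18 + 2082)/EI = 2093/EI
A unit hogging moment at Y produces rotation L₁/(3EI) + L₂/(3EI) = 5.067/EI.
Compatibility: M_Y·(L₁+L₂)/(3EI) = θ_0, giving M_Y = 413.1 kip·ft (hogging).
Span YZ, ΣM about Z: R_Y^{YZ}·12 = 1858 + 413.1, so R_Y^{YZ} = 189.3 kip and R_Z = 309.7 − 189.3 = 120.4 kip.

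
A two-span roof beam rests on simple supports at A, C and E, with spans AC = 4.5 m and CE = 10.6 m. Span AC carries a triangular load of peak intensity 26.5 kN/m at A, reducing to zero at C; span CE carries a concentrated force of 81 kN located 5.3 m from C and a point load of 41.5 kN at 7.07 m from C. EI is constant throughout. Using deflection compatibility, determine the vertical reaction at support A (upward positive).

Take M_C as the redundant. Released structure: two simple spans AC and CE with a hinge at C.
Discontinuity in slope at C on the released structure — sum the simple-span end rotations:
  span AC: triangular load, peak 26.5: 7w₀L³/(360EI) = 46.95/EI
  span CE: point load 81 at a = 5.3: Pab(L + b)/(6LEI) = 568.8/EI
  span CE: point load 41.5 at a = 7.07: Pab(L + b)/(6LEI) = 230.1/EI
  relative rotation θ_0 = (46.95 + 798.9)/EI = 845.9/EI
A unit hogging moment at C produces rotation L₁/(3EI) + L₂/(3EI) = 5.033/EI.
Compatibility: M_C·(L₁+L₂)/(3EI) = θ_0, giving M_C = 168.1 kN·m (hogging).
Span AC, ΣM about A with M_C applied at C: R_C^{AC}·4.5 = 89.44 + 168.1, so R_C^{AC} = 57.22 kN and R_A = 59.62 − 57.22 = 2.404 kN.

R_A = 2.404 kN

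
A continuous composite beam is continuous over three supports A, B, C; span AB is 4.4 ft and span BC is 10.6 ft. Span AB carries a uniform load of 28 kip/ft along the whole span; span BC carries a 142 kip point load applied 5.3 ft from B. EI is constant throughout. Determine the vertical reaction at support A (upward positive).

Insert a hinge at B; M_B is the redundant, and each span becomes simply supported.
Discontinuity in slope at B on the released structure — sum the simple-span end rotations:
  span AB: UDL 28: wL³/(24EI) = 99.38/EI
  span BC: point load 142 at a = 5.3: Pab(L + b)/(6LEI) = 997.2/EI
  relative rotation θ_0 = (99.38 + 997.2)/EI = 1097/EI
A unit hogging moment at B produces rotation L₁/(3EI) + L₂/(3EI) = 5/EI.
Slope continuity at B: θ_0 = M_B·5/EI, so M_B = 1097/5 = 219.3 kip·ft (hogging).
Span AB, ΣM about A with M_B applied at B: R_B^{AB}·4.4 = 271 + 219.3, so R_B^{AB} = 111.4 kip and R_A = 123.2 − 111.4 = 11.76 kip.

R_A = 11.76 kip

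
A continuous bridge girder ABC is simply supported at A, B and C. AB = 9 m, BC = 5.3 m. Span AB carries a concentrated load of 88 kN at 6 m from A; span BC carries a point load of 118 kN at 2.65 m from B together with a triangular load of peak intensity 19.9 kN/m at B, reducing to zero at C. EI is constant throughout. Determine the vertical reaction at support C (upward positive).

Release continuity at B by inserting a hinge; the redundant is the internal moment M_B. The primary structure is two simply-supported spans AB and BC.
Rotations at B on the released spans (each span's end-slope, ×1/EI):
  span AB: point load 88 at a = 6: Pab(L + a)/(6LEI) = 440/EI
  span BC: point load 118 at a = 2.65: Pab(L + b)/(6LEI) = 207.2/EI
  span BC: triangular load, peak 19.9: w₀L³/(45EI) = 65.84/EI
  relative rotation θ_0 = (440 + 273)/EI = 713/EI
A unit hogging moment at B produces rotation L₁/(3EI) + L₂/(3EI) = 4.767/EI.
Compatibility: M_B·(L₁+L₂)/(3EI) = θ_0, giving M_B = 149.6 kN·m (hogging).
Span BC, ΣM about C: R_B^{BC}·5.3 = 499 + 149.6, so R_B^{BC} = 122.4 kN and R_C = 170.7 − 122.4 = 48.36 kN.

R_C = 48.36 kN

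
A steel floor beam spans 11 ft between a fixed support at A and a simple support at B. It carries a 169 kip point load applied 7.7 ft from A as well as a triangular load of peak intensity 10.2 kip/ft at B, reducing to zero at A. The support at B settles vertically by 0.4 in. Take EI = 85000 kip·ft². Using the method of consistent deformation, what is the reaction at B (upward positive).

Take the reaction at B as the redundant and release it; the primary structure is a cantilever fixed at A.
Free-end deflection of the primary structure under the applied loading (downward +):
  point load 169 at a = 7.7: Pa²(3L − a)/(6EI) = 42251/EI
  triangular load, peak 10.2 at the free end: 11w₀L⁴/(120EI) = 13689/EI
  δ_0 = 55940/EI
Flexibility coefficient — unit upward force at B: δ_{BB} = L³/(3EI) = 443.7/EI.
With EI = 85000 kip·ft²: δ_0 = 0.65812 ft and δ_{BB} = 0.00522 ft/kip.
Compatibility — the beam at B must follow the support down by 0.03333 ft: δ_0 − R_B·δ_{BB} = 0.03333, so R_B = (0.65812 − 0.03333)/0.00522 = 119.7 kip.

R_B = 119.7 kip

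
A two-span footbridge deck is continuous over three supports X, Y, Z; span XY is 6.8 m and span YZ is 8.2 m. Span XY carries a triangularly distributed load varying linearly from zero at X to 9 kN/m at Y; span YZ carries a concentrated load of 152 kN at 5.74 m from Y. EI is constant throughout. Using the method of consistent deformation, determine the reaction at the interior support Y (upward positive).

Insert a hinge at Y; M_Y is the redundant, and each span becomes simply supported.
End slopes at the hinge Y, treating each span as simply supported:
  span XY: triangular load, peak 9: w₀L³/(45EI) = 62.89/EI
  span YZ: point load 152 at a = 5.74: Pab(L + b)/(6LEI) = 465/EI
  relative rotation θ_0 = (62.89 + 465)/EI = 527.9/EI
A unit hogging moment at Y produces rotation L₁/(3EI) + L₂/(3EI) = 5/EI.
Compatibility: M_Y·(L₁+L₂)/(3EI) = θ_0, giving M_Y = 105.6 kN·m (hogging).
Span XY, ΣM about X with M_Y applied at Y: R_Y^{XY}·6.8 = 138.7 + 105.6, so R_Y^{XY} = 35.93 kN and R_X = 30.6 − 35.93 = -5.327 kN.
Span YZ, ΣM about Z: R_Y^{YZ}·8.2 = 373.9 + 105.6, so R_Y^{YZ} = 58.48 kN and R_Z = 152 − 58.48 = 93.52 kN.
R_Y = 35.93 + 58.48 = 94.4 kN.

R_Y = 94.4 kN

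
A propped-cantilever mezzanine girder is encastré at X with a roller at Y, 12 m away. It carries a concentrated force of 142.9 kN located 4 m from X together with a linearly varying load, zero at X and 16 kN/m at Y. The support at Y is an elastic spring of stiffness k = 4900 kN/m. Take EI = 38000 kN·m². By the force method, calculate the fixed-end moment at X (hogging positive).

Remove the prop at Y; the released (primary) structure is a cantilever built in at X.
Primary-structure tip deflection at Y by superposition:
  point load 142.9 at a = 4: Pa²(3L − a)/(6EI) = 12194/EI
  triangular load, peak 16 at the free end: 11w₀L⁴/(120EI) = 30413/EI
  δ_0 = 42607/EI
Flexibility coefficient — unit upward force at Y: δ_{YY} = L³/(3EI) = 576/EI.
With EI = 38000 kN·m²: δ_0 = 1.1212 m and δ_{YY} = 0.015158 m/kN.
Compatibility — the spring shortens by R_Y/k under the reaction it provides: δ_0 − R_Y·δ_{YY} = R_Y/k. With 1/k = 0.000204 m/kN, R_Y = δ_0 / (δ_{YY} + 1/k) = 1.1212 / (0.015158 + 0.000204) = 72.99 kN.
Moment equilibrium about X: M_X = Σ(load moments about X) − R_Y·L = 1340 − 72.99×12 = 463.7 kN·m.

M_X = 463.7 kN·m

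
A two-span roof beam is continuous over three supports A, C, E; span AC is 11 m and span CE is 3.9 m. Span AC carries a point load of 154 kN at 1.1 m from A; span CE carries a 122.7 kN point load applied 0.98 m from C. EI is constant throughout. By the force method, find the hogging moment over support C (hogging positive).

M_C = 82.51 kN·m

Insert a hinge at C; M_C is the redundant, and each span becomes simply supported.
End slopes at the hinge C, treating each span as simply supported:
  span AC: point load 154 at a = 1.1: Pab(L + a)/(6LEI) = 307.5/EI
  span CE: point load 122.7 at a = 0.98: Pab(L + b)/(6LEI) = 102.3/EI
  relative rotation θ_0 = (307.5 + 102.3)/EI = 409.8/EI
A unit hogging moment at C produces rotation L₁/(3EI) + L₂/(3EI) = 4.967/EI.
Compatibility: M_C·(L₁+L₂)/(3EI) = θ_0, giving M_C = 82.51 kN·m (hogging).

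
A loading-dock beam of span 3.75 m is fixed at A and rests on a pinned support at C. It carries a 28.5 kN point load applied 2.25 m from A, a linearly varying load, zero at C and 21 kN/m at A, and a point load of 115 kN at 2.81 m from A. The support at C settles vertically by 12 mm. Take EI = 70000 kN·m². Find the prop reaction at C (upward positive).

R_C = 45.07 kN

Take the reaction at C as the redundant and release it; the primary structure is a cantilever fixed at A.
Downward deflection at the released point C due to the loads:
  point load 28.5 at a = 2.25: Pa²(3L − a)/(6EI) = 216.4/EI
  triangular load, peak 21 at the fixed end: w₀L⁴/(30EI) = 138.4/EI
  point load 115 at a = 2.81: Pa²(3L − a)/(6EI) = 1277/EI
  δ_0 = 1632/EI
Flexibility coefficient — unit upward force at C: δ_{CC} = L³/(3EI) = 17.58/EI.
With EI = 70000 kN·m²: δ_0 = 0.023317 m and δ_{CC} = 0.000251 m/kN.
Compatibility — the beam at C must follow the support down by 0.012 m: δ_0 − R_C·δ_{CC} = 0.012, so R_C = (0.023317 − 0.012)/0.000251 = 45.07 kN.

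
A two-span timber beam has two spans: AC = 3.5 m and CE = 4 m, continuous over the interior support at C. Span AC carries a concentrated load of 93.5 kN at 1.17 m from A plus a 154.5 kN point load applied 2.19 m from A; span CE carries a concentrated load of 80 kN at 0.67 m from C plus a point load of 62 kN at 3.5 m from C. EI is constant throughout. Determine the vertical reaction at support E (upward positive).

R_E = 42.49 kN

Insert a hinge at C; M_C is the redundant, and each span becomes simply supported.
End slopes at the hinge C, treating each span as simply supported:
  span AC: point load 93.5 at a = 1.17: Pab(L + a)/(6LEI) = 56.68/EI
  span AC: point load 154.5 at a = 2.19: Pab(L + a)/(6LEI) = 120.1/EI
  span CE: point load 80 at a = 0.67: Pab(L + b)/(6LEI) = 54.51/EI
  span CE: point load 62 at a = 3.5: Pab(L + b)/(6LEI) = 20.34/EI
  relative rotation θ_0 = (176.8 + 74.86)/EI = 251.6/EI
A unit hogging moment at C produces rotation L₁/(3EI) + L₂/(3EI) = 2.5/EI.
Slope continuity at C: θ_0 = M_C·2.5/EI, so M_C = 251.6/2.5 = 100.7 kN·m (hogging).
Span CE, ΣM about E: R_C^{CE}·4 = 297.4 + 100.7, so R_C^{CE} = 99.51 kN and R_E = 142 − 99.51 = 42.49 kN.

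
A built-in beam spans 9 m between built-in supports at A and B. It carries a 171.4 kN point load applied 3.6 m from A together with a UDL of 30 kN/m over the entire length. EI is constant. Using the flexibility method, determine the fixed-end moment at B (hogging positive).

M_B = 350.6 kN·m

Release both end moments; the primary structure is a simply-supported span AB with redundants M_A and M_B.
End rotations of the released simple span under the applied load (×1/EI):
  at A: point load 171.4 at a = 3.6: Pab(L + b)/(6LEI) = 888.5/EI
  at B: point load 171.4 at a = 3.6: Pab(L + a)/(6LEI) = 777.5/EI
  at A: UDL 30: wL³/(24EI) = 911.2/EI
  at B: UDL 30: wL³/(24EI) = 911.2/EI
  θ_A0 = 1800/EI,  θ_B0 = 1689/EI
Flexibility coefficients: a unit moment at one end gives L/(3EI) there and L/(6EI) at the far end, so f₁₁ = f₂₂ = 3/EI and f₁₂ = f₂₁ = 1.5/EI.
Compatibility — zero rotation at each built-in end:
  3 M_A + 1.5 M_B = 1800
  1.5 M_A + 3 M_B = 1689
Solving the pair gives M_A = 424.6 kN·m and M_B = 350.6 kN·m (hogging).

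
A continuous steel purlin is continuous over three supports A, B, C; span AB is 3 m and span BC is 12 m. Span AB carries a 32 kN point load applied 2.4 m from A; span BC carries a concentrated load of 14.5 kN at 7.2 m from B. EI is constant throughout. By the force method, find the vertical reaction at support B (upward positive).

R_B = 42.3 kN

Take M_B as the redundant. Released structure: two simple spans AB and BC with a hinge at B.
End slopes at the hinge B, treating each span as simply supported:
  span AB: point load 32 at a = 2.4: Pab(L + a)/(6LEI) = 13.82/EI
  span BC: point load 14.5 at a = 7.2: Pab(L + b)/(6LEI) = 116.9/EI
  relative rotation θ_0 = (13.82 + 116.9)/EI = 130.8/EI
A unit hogging moment at B produces rotation L₁/(3EI) + L₂/(3EI) = 5/EI.
Slope continuity at B: θ_0 = M_B·5/EI, so M_B = 130.8/5 = 26.15 kN·m (hogging).
Span AB, ΣM about A with M_B applied at B: R_B^{AB}·3 = 76.8 + 26.15, so R_B^{AB} = 34.32 kN and R_A = 32 − 34.32 = -2.317 kN.
Span BC, ΣM about C: R_B^{BC}·12 = 69.6 + 26.15, so R_B^{BC} = 7.979 kN and R_C = 14.5 − 7.979 = 6.521 kN.
R_B = 34.32 + 7.979 = 42.3 kN.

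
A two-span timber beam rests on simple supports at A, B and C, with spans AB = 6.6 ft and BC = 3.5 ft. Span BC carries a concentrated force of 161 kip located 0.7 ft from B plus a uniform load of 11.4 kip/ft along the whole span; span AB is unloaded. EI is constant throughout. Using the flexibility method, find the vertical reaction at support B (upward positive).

Insert a hinge at B; M_B is the redundant, and each span becomes simply supported.
Rotations at B on the released spans (each span's end-slope, ×1/EI):
  span BC: point load 161 at a = 0.7: Pab(L + b)/(6LEI) = 94.67/EI
  span BC: UDL 11.4: wL³/(24EI) = 20.37/EI
  relative rotation θ_0 = (0 + 115)/EI = 115/EI
A unit hogging moment at B produces rotation L₁/(3EI) + L₂/(3EI) = 3.367/EI.
Compatibility: M_B·(L₁+L₂)/(3EI) = θ_0, giving M_B = 34.17 kip·ft (hogging).
Span AB, ΣM about A with M_B applied at B: R_B^{AB}·6.6 = 0 + 34.17, so R_B^{AB} = 5.177 kip and R_A = 0 − 5.177 = -5.177 kip.
Span BC, ΣM about C: R_B^{BC}·3.5 = 520.6 + 34.17, so R_B^{BC} = 158.5 kip and R_C = 200.9 − 158.5 = 42.39 kip.
R_B = 5.177 + 158.5 = 163.7 kip.

R_B = 163.7 kip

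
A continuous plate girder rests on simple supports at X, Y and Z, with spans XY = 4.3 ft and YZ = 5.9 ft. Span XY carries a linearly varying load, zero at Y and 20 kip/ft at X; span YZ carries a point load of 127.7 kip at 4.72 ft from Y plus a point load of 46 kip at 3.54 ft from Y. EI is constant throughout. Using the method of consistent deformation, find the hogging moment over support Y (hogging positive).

M_Y = 77.31 kip·ft

Insert a hinge at Y; M_Y is the redundant, and each span becomes simply supported.
Rotations at Y on the released spans (each span's end-slope, ×1/EI):
  span XY: triangular load, peak 20: 7w₀L³/(360EI) = 30.92/EI
  span YZ: point load 127.7 at a = 4.72: Pab(L + b)/(6LEI) = 142.2/EI
  span YZ: point load 46 at a = 3.54: Pab(L + b)/(6LEI) = 89.67/EI
  relative rotation θ_0 = (30.92 + 231.9)/EI = 262.8/EI
A unit hogging moment at Y produces rotation L₁/(3EI) + L₂/(3EI) = 3.4/EI.
Compatibility: M_Y·(L₁+L₂)/(3EI) = θ_0, giving M_Y = 77.31 kip·ft (hogging).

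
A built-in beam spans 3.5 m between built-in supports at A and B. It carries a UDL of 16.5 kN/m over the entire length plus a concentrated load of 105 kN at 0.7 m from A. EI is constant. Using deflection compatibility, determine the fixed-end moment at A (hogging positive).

M_A = 63.88 kN·m

Release both end moments; the primary structure is a simply-supported span AB with redundants M_A and M_B.
End rotations of the released simple span under the applied load (×1/EI):
  at A: UDL 16.5: wL³/(24EI) = 29.48/EI
  at B: UDL 16.5: wL³/(24EI) = 29.48/EI
  at A: point load 105 at a = 0.7: Pab(L + b)/(6LEI) = 61.74/EI
  at B: point load 105 at a = 0.7: Pab(L + a)/(6LEI) = 41.16/EI
  θ_A0 = 91.22/EI,  θ_B0 = 70.64/EI
Flexibility coefficients: a unit moment at one end gives L/(3EI) there and L/(6EI) at the far end, so f₁₁ = f₂₂ = 1.167/EI and f₁₂ = f₂₁ = 0.5833/EI.
Compatibility — zero rotation at each built-in end:
  1.167 M_A + 0.5833 M_B = 91.22
  0.5833 M_A + 1.167 M_B = 70.64
Solving the pair gives M_A = 63.88 kN·m and M_B = 28.6 kN·m (hogging).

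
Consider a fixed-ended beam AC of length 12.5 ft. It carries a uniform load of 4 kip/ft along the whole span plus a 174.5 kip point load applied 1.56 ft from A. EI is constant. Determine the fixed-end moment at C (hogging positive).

M_C = 81.82 kip·ft

Take the two fixed-end moments M_A, M_C as redundants; the released structure is the simple span AC.
On the primary (simply-supported) span, the end slopes from the loading are:
  at A: UDL 4: wL³/(24EI) = 325.5/EI
  at C: UDL 4: wL³/(24EI) = 325.5/EI
  at A: point load 174.5 at a = 1.56: Pab(L + b)/(6LEI) = 930.8/EI
  at C: point load 174.5 at a = 1.56: Pab(L + a)/(6LEI) = 558.3/EI
  θ_A0 = 1256/EI,  θ_C0 = 883.8/EI
Flexibility coefficients: a unit moment at one end gives L/(3EI) there and L/(6EI) at the far end, so f₁₁ = f₂₂ = 4.167/EI and f₁₂ = f₂₁ = 2.083/EI.
Compatibility — zero rotation at each built-in end:
  4.167 M_A + 2.083 M_C = 1256
  2.083 M_A + 4.167 M_C = 883.8
Solving the pair gives M_A = 260.6 kip·ft and M_C = 81.82 kip·ft (hogging).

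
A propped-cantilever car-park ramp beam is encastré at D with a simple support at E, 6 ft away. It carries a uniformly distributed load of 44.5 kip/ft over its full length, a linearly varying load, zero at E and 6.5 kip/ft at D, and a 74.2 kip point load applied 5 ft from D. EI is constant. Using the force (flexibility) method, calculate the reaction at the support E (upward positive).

R_E = 159.8 kip

Take the reaction at E as the redundant and release it; the primary structure is a cantilever fixed at D.
Deflection at E on the released cantilever, summing each load's contribution:
  UDL 44.5: wL⁴/(8EI) = 7209/EI
  triangular load, peak 6.5 at the fixed end: w₀L⁴/(30EI) = 280.8/EI
  point load 74.2 at a = 5: Pa²(3L − a)/(6EI) = 4019/EI
  δ_0 = 11509/EI
Tip deflection under a unit load at E: L³/(3EI) = 72/EI.
Compatibility at E: δ_0 − R_E·δ_{EE} = 0, so R_E = 11509/72 = 159.8 kip.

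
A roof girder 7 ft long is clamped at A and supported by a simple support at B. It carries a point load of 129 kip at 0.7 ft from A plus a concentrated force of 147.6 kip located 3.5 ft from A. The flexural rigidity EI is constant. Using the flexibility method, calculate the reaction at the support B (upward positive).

R_B = 48 kip

Remove the prop at B; the released (primary) structure is a cantilever built in at A.
Downward deflection at the released point B due to the loads:
  point load 129 at a = 0.7: Pa²(3L − a)/(6EI) = 213.9/EI
  point load 147.6 at a = 3.5: Pa²(3L − a)/(6EI) = 5274/EI
  δ_0 = 5487/EI
Tip deflection under a unit load at B: L³/(3EI) = 114.3/EI.
The prop prevents deflection at B: R_B = δ_0/δ_{BB} = 5487/114.3 = 48 kip.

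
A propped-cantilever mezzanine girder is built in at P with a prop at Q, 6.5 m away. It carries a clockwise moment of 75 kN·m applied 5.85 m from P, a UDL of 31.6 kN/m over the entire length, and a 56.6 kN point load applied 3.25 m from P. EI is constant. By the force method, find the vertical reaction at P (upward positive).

R_P = 150.2 kN

Release the roller at Q. Primary structure: cantilever fixed at P.
Primary-structure tip deflection at Q by superposition:
  clockwise couple 75 at a = 5.85: M₀a(2L − a)/(2EI) = 1569/EI
  UDL 31.6: wL⁴/(8EI) = 7051/EI
  point load 56.6 at a = 3.25: Pa²(3L − a)/(6EI) = 1619/EI
  δ_0 = 10239/EI
Tip deflection under a unit load at Q: L³/(3EI) = 91.54/EI.
Compatibility at Q: δ_0 − R_Q·δ_{QQ} = 0, so R_Q = 10239/91.54 = 111.8 kN.
Vertical equilibrium: R_P = ΣP − R_Q = 262 − 111.8 = 150.2 kN.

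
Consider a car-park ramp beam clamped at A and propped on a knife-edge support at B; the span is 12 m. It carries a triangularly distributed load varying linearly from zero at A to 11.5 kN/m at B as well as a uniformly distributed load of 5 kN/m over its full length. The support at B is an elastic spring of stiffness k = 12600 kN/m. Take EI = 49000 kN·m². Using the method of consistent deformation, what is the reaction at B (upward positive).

Choose R_B as the redundant. The primary structure is the cantilever fixed at A.
Primary-structure tip deflection at B by superposition:
  triangular load, peak 11.5 at the free end: 11w₀L⁴/(120EI) = 21859/EI
  UDL 5: wL⁴/(8EI) = 12960/EI
  δ_0 = 34819/EI
Flexibility coefficient — unit upward force at B: δ_{BB} = L³/(3EI) = 576/EI.
With EI = 49000 kN·m²: δ_0 = 0.7106 m and δ_{BB} = 0.011755 m/kN.
Compatibility — the spring shortens by R_B/k under the reaction it provides: δ_0 − R_B·δ_{BB} = R_B/k. With 1/k = 0.000079 m/kN, R_B = δ_0 / (δ_{BB} + 1/k) = 0.7106 / (0.011755 + 0.000079) = 60.04 kN.

R_B = 60.04 kN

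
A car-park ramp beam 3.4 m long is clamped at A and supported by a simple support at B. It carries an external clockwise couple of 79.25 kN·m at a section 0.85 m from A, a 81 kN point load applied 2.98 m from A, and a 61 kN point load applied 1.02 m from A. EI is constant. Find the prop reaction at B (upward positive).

R_B = 88.78 kN

Choose R_B as the redundant. The primary structure is the cantilever fixed at A.
Free-end deflection of the primary structure under the applied loading (downward +):
  clockwise couple 79.25 at a = 0.85: M₀a(2L − a)/(2EI) = 200.4/EI
  point load 81 at a = 2.98: Pa²(3L − a)/(6EI) = 865.6/EI
  point load 61 at a = 1.02: Pa²(3L − a)/(6EI) = 97.1/EI
  δ_0 = 1163/EI
Tip deflection under a unit load at B: L³/(3EI) = 13.1/EI.
Compatibility at B: δ_0 − R_B·δ_{BB} = 0, so R_B = 1163/13.1 = 88.78 kN.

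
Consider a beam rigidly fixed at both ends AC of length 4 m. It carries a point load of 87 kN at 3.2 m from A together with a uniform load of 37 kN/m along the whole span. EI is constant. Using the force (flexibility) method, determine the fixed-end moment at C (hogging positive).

Release both end moments; the primary structure is a simply-supported span AC with redundants M_A and M_C.
End rotations of the released simple span under the applied load (×1/EI):
  at A: point load 87 at a = 3.2: Pab(L + b)/(6LEI) = 44.54/EI
  at C: point load 87 at a = 3.2: Pab(L + a)/(6LEI) = 66.82/EI
  at A: UDL 37: wL³/(24EI) = 98.67/EI
  at C: UDL 37: wL³/(24EI) = 98.67/EI
  θ_A0 = 143.2/EI,  θ_C0 = 165.5/EI
Flexibility coefficients: a unit moment at one end gives L/(3EI) there and L/(6EI) at the far end, so f₁₁ = f₂₂ = 1.333/EI and f₁₂ = f₂₁ = 0.6667/EI.
Compatibility — zero rotation at each built-in end:
  1.333 M_A + 0.6667 M_C = 143.2
  0.6667 M_A + 1.333 M_C = 165.5
Solving the pair gives M_A = 60.47 kN·m and M_C = 93.88 kN·m (hogging).

M_C = 93.88 kN·m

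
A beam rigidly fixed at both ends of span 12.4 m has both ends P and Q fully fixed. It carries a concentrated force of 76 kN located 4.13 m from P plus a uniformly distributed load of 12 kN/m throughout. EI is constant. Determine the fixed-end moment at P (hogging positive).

Release both end moments; the primary structure is a simply-supported span PQ with redundants M_P and M_Q.
Simple-span end rotations at P and Q under the given loads:
  at P: point load 76 at a = 4.13: Pab(L + b)/(6LEI) = 721.2/EI
  at Q: point load 76 at a = 4.13: Pab(L + a)/(6LEI) = 576.7/EI
  at P: UDL 12: wL³/(24EI) = 953.3/EI
  at Q: UDL 12: wL³/(24EI) = 953.3/EI
  θ_P0 = 1674/EI,  θ_Q0 = 1530/EI
Flexibility coefficients: a unit moment at one end gives L/(3EI) there and L/(6EI) at the far end, so f₁₁ = f₂₂ = 4.133/EI and f₁₂ = f₂₁ = 2.067/EI.
Compatibility — zero rotation at each built-in end:
  4.133 M_P + 2.067 M_Q = 1674
  2.067 M_P + 4.133 M_Q = 1530
Solving the pair gives M_P = 293.4 kN·m and M_Q = 223.5 kN·m (hogging).

M_P = 293.4 kN·m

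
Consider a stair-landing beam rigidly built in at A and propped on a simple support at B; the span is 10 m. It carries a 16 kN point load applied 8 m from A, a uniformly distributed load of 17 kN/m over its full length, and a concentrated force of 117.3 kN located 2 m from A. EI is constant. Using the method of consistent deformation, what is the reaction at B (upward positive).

R_B = 81.58 kN

Release the roller at B. Primary structure: cantilever fixed at A.
Deflection at B on the released cantilever, summing each load's contribution:
  point load 16 at a = 8: Pa²(3L − a)/(6EI) = 3755/EI
  UDL 17: wL⁴/(8EI) = 21250/EI
  point load 117.3 at a = 2: Pa²(3L − a)/(6EI) = 2190/EI
  δ_0 = 27194/EI
Tip deflection under a unit load at B: L³/(3EI) = 333.3/EI.
Compatibility at B: δ_0 − R_B·δ_{BB} = 0, so R_B = 27194/333.3 = 81.58 kN.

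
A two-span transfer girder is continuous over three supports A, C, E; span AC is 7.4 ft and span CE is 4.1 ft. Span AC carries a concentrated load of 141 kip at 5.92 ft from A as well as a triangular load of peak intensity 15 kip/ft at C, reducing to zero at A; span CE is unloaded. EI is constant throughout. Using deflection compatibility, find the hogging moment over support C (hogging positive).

M_C = 131.9 kip·ft

Release continuity at C by inserting a hinge; the redundant is the internal moment M_C. The primary structure is two simply-supported spans AC and CE.
Discontinuity in slope at C on the released structure — sum the simple-span end rotations:
  span AC: point load 141 at a = 5.92: Pab(L + a)/(6LEI) = 370.6/EI
  span AC: triangular load, peak 15: w₀L³/(45EI) = 135.1/EI
  relative rotation θ_0 = (505.7 + 0)/EI = 505.7/EI
A unit hogging moment at C produces rotation L₁/(3EI) + L₂/(3EI) = 3.833/EI.
Compatibility: M_C·(L₁+L₂)/(3EI) = θ_0, giving M_C = 131.9 kip·ft (hogging).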